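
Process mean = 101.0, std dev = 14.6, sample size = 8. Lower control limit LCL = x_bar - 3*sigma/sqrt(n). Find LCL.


LCL = 101.0 - 3 * 14.6 / sqrt(8)

85.51


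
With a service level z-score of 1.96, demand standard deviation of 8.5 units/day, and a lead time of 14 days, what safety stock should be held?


Formula: SS = z * sigma_d * sqrt(LT)
sqrt(LT) = sqrt(14) = 3.7417
SS = 1.96 * 8.5 * 3.7417
SS = 62.3 units

62.3 units


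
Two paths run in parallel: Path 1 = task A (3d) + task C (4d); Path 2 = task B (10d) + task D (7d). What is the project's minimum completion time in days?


Path 1 = 3 + 4 = 7 days
Path 2 = 10 + 7 = 17 days
Duration = max(7, 17) = 17 days

17 days


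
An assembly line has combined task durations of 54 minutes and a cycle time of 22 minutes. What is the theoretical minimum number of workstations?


Formula: N_min = ceil(Sum of Task Times / Cycle Time)
N_min = ceil(54 min / 22 min) = ceil(2.4545)
N_min = 3 stations

3


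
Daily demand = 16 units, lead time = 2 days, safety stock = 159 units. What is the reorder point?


Formula: ROP = (Daily Demand * Lead Time) + Safety Stock
Demand during lead time = 16 * 2 = 32 units
ROP = 32 + 159 = 191 units

191 units


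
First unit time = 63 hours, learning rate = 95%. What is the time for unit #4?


Formula: T_n = T_1 * (learning_rate)^(log2(n)) where learning_rate = rate/100
Doublings = log2(4) = 2
T_n = 63 * 0.95^2
T_n = 63 * 0.9025 = 56.9 hours

56.9 hours


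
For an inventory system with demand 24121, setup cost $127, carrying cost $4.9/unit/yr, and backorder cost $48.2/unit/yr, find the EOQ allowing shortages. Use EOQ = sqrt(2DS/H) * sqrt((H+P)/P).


Formula: EOQ* = sqrt(2DS/H) * sqrt((H+P)/P)
Base EOQ = sqrt(2*24121*127/4.9) = 1118.19 units
Correction = sqrt((4.9+48.2)/48.2) = 1.0496
EOQ* = 1118.19 * 1.0496 = 1173.7 units

1173.7 units


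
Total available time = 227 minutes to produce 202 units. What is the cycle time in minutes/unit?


Formula: CT = Available Time / Number of Units
CT = 227 min / 202 units
CT = 1.12 min/unit

1.12 min/unit


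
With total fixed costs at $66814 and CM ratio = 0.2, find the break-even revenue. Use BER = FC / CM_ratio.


Formula: BER = Fixed Costs / Contribution Margin Ratio
BER = $66814 / 0.2
BER = $334070.00 (to the nearest cent)

$334070.00


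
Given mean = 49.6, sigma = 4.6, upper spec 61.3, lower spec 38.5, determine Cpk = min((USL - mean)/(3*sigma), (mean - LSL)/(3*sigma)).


Cpu = (61.3 - 49.6) / (3 * 4.6) = 0.85
Cpl = (49.6 - 38.5) / (3 * 4.6) = 0.8
Cpk = min(0.85, 0.8) = 0.8

0.8


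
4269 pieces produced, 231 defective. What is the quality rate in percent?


Formula: Quality Rate = Good Pieces / Total Pieces * 100
Good pieces = 4269 - 231 = 4038
QR = 4038 / 4269 * 100 = 94.6%

94.6%


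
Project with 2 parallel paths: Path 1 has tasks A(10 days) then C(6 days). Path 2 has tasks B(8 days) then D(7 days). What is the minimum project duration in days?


Path 1 = 10 + 6 = 16 days
Path 2 = 8 + 7 = 15 days
Duration = max(16, 15) = 16 days

16 days


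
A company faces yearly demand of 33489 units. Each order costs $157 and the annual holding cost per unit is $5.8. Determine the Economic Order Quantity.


Formula: EOQ = sqrt(2 * D * S / H)
Numerator: 2 * 33489 * 157 = 10515546
2DS/H = 10515546 / 5.8 = 1813025.2
EOQ = sqrt(1813025.2) = 1346.5 units

1346.5 units


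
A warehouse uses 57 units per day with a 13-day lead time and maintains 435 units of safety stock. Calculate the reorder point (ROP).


Formula: ROP = (Daily Demand * Lead Time) + Safety Stock
Demand during lead time = 57 * 13 = 741 units
ROP = 741 + 435 = 1176 units

1176 units


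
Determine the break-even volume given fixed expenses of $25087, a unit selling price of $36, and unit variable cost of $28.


Formula: BEQ = Fixed Costs / (Price - Variable Cost)
Contribution margin = $36 - $28 = $8/unit
BEQ = ceil($25087 / $8/unit) = ceil(3135.88) = 3136 units

3136 units


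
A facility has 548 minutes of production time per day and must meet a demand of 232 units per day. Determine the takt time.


Formula: Takt Time = Available Production Time / Customer Demand
Takt = 548 min/day / 232 units/day
Takt = 2.36 min/unit

2.36 min/unit


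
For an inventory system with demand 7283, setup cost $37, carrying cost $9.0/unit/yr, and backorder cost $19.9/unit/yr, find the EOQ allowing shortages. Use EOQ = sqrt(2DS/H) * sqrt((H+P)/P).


Formula: EOQ* = sqrt(2DS/H) * sqrt((H+P)/P)
Base EOQ = sqrt(2*7283*37/9.0) = 244.71 units
Correction = sqrt((9.0+19.9)/19.9) = 1.2051
EOQ* = 244.71 * 1.2051 = 294.9 units

294.9 units


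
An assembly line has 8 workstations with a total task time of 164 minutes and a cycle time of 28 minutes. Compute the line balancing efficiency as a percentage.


Formula: Efficiency = Sum of Task Times / (N_stations * CT) * 100
Total station capacity = 8 stations * 28 min = 224 min
Efficiency = 164 / 224 * 100 = 73.2%

73.2%


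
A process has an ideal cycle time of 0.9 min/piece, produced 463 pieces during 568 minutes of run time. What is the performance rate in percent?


Formula: Performance = (Ideal CT * Total Count) / Run Time * 100
Ideal output time = 0.9 * 463 = 416.7 min
Performance = 416.7 / 568 * 100 = 73.4%

73.4%


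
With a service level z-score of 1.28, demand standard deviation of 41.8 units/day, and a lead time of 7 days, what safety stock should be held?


Formula: SS = z * sigma_d * sqrt(LT)
sqrt(LT) = sqrt(7) = 2.6458
SS = 1.28 * 41.8 * 2.6458
SS = 141.6 units

141.6 units


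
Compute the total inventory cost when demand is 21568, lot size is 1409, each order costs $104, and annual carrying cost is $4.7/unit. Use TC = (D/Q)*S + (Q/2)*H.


TC = 21568/1409 * 104 + 1409/2 * 4.7

$4903.11


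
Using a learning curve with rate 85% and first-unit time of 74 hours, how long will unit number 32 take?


Formula: T_n = T_1 * (learning_rate)^(log2(n)) where learning_rate = rate/100
Doublings = log2(32) = 5
T_n = 74 * 0.85^5
T_n = 74 * 0.4437 = 32.8 hours

32.8 hours


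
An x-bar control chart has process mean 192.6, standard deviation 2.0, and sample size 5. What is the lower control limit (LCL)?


LCL = 192.6 - 3 * 2.0 / sqrt(5)

189.92


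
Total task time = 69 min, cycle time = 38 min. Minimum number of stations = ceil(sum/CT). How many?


Formula: N_min = ceil(Sum of Task Times / Cycle Time)
N_min = ceil(69 min / 38 min) = ceil(1.8158)
N_min = 2 stations

2


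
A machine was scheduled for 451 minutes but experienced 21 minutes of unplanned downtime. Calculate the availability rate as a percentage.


Formula: Availability = (Planned Time - Downtime) / Planned Time * 100
Uptime = 451 - 21 = 430 min
Availability = 430 / 451 * 100 = 95.3%

95.3%


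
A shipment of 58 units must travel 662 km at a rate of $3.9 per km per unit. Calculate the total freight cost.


TC = dist * cost * units = 662 * 3.9 * 58 = $149744.40

$149744.40


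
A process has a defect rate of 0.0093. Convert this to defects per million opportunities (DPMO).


DPMO = defect_rate * 1000000 = 0.0093 * 1000000

9300


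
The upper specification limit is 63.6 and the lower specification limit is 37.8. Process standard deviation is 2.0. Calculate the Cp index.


Cp = (63.6 - 37.8) / (6 * 2.0)

2.15


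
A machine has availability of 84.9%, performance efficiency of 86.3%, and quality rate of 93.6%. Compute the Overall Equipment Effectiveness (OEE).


Formula: OEE = Availability * Performance * Quality / 10000
A * P = 84.9% * 86.3% / 100 = 73.27%
OEE = 73.27% * 93.6% / 100 = 68.6%

68.6%


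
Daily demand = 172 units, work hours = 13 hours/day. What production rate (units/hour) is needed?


Formula: Production Rate = Daily Demand / Available Hours
Rate = 172 units/day / 13 hours/day
Rate = 13.2 units/hour

13.2 units/hour


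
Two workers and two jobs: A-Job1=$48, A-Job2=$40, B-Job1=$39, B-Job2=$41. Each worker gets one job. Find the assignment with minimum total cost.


Option 1: A->1 + B->2 = $48 + $41 = $89
Option 2: A->2 + B->1 = $40 + $39 = $79
Min cost = min($89, $79) = $79

$79


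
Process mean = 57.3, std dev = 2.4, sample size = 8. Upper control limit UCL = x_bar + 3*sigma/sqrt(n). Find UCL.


UCL = 57.3 + 3 * 2.4 / sqrt(8)

59.85


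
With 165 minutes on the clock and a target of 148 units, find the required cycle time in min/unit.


Formula: CT = Available Time / Number of Units
CT = 165 min / 148 units
CT = 1.11 min/unit

1.11 min/unit


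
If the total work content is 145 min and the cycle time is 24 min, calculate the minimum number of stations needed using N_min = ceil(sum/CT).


Formula: N_min = ceil(Sum of Task Times / Cycle Time)
N_min = ceil(145 min / 24 min) = ceil(6.0417)
N_min = 7 stations

7


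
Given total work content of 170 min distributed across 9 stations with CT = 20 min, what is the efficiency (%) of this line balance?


Formula: Efficiency = Sum of Task Times / (N_stations * CT) * 100
Total station capacity = 9 stations * 20 min = 180 min
Efficiency = 170 / 180 * 100 = 94.4%

94.4%


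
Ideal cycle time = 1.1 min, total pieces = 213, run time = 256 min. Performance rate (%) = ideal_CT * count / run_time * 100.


Formula: Performance = (Ideal CT * Total Count) / Run Time * 100
Ideal output time = 1.1 * 213 = 234.3 min
Performance = 234.3 / 256 * 100 = 91.5%

91.5%


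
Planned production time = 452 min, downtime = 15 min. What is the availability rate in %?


Formula: Availability = (Planned Time - Downtime) / Planned Time * 100
Uptime = 452 - 15 = 437 min
Availability = 437 / 452 * 100 = 96.7%

96.7%


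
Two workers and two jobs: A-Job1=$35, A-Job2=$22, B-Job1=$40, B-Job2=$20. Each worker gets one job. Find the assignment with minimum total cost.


Option 1: A->1 + B->2 = $35 + $20 = $55
Option 2: A->2 + B->1 = $22 + $40 = $62
Min cost = min($55, $62) = $55

$55


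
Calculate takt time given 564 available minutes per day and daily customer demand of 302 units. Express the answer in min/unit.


Formula: Takt Time = Available Production Time / Customer Demand
Takt = 564 min/day / 302 units/day
Takt = 1.87 min/unit

1.87 min/unit


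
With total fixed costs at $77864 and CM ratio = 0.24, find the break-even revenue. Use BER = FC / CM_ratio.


Formula: BER = Fixed Costs / Contribution Margin Ratio
BER = $77864 / 0.24
BER = $324433.33 (to the nearest cent)

$324433.33


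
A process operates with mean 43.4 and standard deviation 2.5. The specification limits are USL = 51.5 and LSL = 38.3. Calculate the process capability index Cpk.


Cpu = (51.5 - 43.4) / (3 * 2.5) = 1.08
Cpl = (43.4 - 38.3) / (3 * 2.5) = 0.68
Cpk = min(1.08, 0.68) = 0.68

0.68


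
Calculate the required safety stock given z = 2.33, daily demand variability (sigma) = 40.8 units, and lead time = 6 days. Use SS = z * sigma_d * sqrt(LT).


Formula: SS = z * sigma_d * sqrt(LT)
sqrt(LT) = sqrt(6) = 2.4495
SS = 2.33 * 40.8 * 2.4495
SS = 232.9 units

232.9 units


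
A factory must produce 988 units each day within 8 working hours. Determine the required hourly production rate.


Formula: Production Rate = Daily Demand / Available Hours
Rate = 988 units/day / 8 hours/day
Rate = 123.5 units/hour

123.5 units/hour


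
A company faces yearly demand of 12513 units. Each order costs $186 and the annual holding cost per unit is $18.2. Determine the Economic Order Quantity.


Formula: EOQ = sqrt(2 * D * S / H)
Numerator: 2 * 12513 * 186 = 4654836
2DS/H = 4654836 / 18.2 = 255760.2
EOQ = sqrt(255760.2) = 505.7 units

505.7 units


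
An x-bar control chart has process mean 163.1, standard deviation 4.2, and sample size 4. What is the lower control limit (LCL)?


LCL = 163.1 - 3 * 4.2 / sqrt(4)

156.8


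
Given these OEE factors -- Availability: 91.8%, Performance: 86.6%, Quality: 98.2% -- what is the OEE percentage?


Formula: OEE = Availability * Performance * Quality / 10000
A * P = 91.8% * 86.6% / 100 = 79.5%
OEE = 79.5% * 98.2% / 100 = 78.1%

78.1%


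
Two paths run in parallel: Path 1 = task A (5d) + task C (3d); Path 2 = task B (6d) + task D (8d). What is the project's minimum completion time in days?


Path 1 = 5 + 3 = 8 days
Path 2 = 6 + 8 = 14 days
Duration = max(8, 14) = 14 days

14 days


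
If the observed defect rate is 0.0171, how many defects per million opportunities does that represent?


DPMO = defect_rate * 1000000 = 0.0171 * 1000000

17100


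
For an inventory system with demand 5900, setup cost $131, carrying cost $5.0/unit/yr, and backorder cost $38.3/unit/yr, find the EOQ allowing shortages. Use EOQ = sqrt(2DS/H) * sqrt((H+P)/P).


Formula: EOQ* = sqrt(2DS/H) * sqrt((H+P)/P)
Base EOQ = sqrt(2*5900*131/5.0) = 556.02 units
Correction = sqrt((5.0+38.3)/38.3) = 1.06327
EOQ* = 556.02 * 1.06327 = 591.2 units

591.2 units


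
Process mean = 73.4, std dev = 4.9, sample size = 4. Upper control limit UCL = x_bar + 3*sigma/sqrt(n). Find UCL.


UCL = 73.4 + 3 * 4.9 / sqrt(4)

80.75


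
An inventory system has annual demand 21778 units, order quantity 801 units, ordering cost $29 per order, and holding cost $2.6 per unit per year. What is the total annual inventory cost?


TC = 21778/801 * 29 + 801/2 * 2.6

$1829.77


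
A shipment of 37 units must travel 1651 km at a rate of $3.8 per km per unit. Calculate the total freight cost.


TC = dist * cost * units = 1651 * 3.8 * 37 = $232130.60

$232130.60


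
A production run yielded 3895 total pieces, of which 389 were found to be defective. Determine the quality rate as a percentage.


Formula: Quality Rate = Good Pieces / Total Pieces * 100
Good pieces = 3895 - 389 = 3506
QR = 3506 / 3895 * 100 = 90.0%

90.0%


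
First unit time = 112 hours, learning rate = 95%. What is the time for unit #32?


Formula: T_n = T_1 * (learning_rate)^(log2(n)) where learning_rate = rate/100
Doublings = log2(32) = 5
T_n = 112 * 0.95^5
T_n = 112 * 0.7738 = 86.7 hours

86.7 hours


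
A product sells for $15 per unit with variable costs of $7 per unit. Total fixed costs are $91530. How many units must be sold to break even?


Formula: BEQ = Fixed Costs / (Price - Variable Cost)
Contribution margin = $15 - $7 = $8/unit
BEQ = ceil($91530 / $8/unit) = ceil(11441.25) = 11442 units

11442 units


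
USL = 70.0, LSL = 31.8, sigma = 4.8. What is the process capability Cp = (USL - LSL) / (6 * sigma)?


Cp = (70.0 - 31.8) / (6 * 4.8)

1.33


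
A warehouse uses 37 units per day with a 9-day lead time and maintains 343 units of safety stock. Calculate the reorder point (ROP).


Formula: ROP = (Daily Demand * Lead Time) + Safety Stock
Demand during lead time = 37 * 9 = 333 units
ROP = 333 + 343 = 676 units

676 units


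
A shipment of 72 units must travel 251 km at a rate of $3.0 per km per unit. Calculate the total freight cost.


TC = dist * cost * units = 251 * 3.0 * 72 = $54216.00

$54216.00


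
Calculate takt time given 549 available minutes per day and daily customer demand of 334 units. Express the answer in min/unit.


Formula: Takt Time = Available Production Time / Customer Demand
Takt = 549 min/day / 334 units/day
Takt = 1.64 min/unit

1.64 min/unit


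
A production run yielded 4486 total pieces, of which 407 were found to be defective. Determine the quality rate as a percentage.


Formula: Quality Rate = Good Pieces / Total Pieces * 100
Good pieces = 4486 - 407 = 4079
QR = 4079 / 4486 * 100 = 90.9%

90.9%


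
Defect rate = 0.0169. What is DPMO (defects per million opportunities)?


DPMO = defect_rate * 1000000 = 0.0169 * 1000000

16900


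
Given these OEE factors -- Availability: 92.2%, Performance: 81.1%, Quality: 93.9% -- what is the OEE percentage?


Formula: OEE = Availability * Performance * Quality / 10000
A * P = 92.2% * 81.1% / 100 = 74.77%
OEE = 74.77% * 93.9% / 100 = 70.2%

70.2%


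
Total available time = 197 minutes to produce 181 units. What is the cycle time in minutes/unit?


Formula: CT = Available Time / Number of Units
CT = 197 min / 181 units
CT = 1.09 min/unit

1.09 min/unit


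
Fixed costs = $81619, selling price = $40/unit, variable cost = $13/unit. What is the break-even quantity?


Formula: BEQ = Fixed Costs / (Price - Variable Cost)
Contribution margin = $40 - $13 = $27/unit
BEQ = ceil($81619 / $27/unit) = ceil(3022.93) = 3023 units

3023 units


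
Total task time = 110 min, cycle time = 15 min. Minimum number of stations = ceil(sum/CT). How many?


Formula: N_min = ceil(Sum of Task Times / Cycle Time)
N_min = ceil(110 min / 15 min) = ceil(7.3333)
N_min = 8 stations

8


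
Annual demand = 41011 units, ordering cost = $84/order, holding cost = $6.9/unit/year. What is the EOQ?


Formula: EOQ = sqrt(2 * D * S / H)
Numerator: 2 * 41011 * 84 = 6889848
2DS/H = 6889848 / 6.9 = 998528.7
EOQ = sqrt(998528.7) = 999.3 units

999.3 units


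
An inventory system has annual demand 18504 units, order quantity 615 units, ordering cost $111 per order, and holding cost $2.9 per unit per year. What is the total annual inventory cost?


TC = 18504/615 * 111 + 615/2 * 2.9

$4231.50


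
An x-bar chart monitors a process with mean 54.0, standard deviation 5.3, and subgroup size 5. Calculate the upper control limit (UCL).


UCL = 54.0 + 3 * 5.3 / sqrt(5)

61.11


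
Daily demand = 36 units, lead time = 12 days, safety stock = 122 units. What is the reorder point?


Formula: ROP = (Daily Demand * Lead Time) + Safety Stock
Demand during lead time = 36 * 12 = 432 units
ROP = 432 + 122 = 554 units

554 units


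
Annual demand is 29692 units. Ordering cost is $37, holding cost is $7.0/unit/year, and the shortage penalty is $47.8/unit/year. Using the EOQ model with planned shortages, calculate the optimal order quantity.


Formula: EOQ* = sqrt(2DS/H) * sqrt((H+P)/P)
Base EOQ = sqrt(2*29692*37/7.0) = 560.26 units
Correction = sqrt((7.0+47.8)/47.8) = 1.07072
EOQ* = 560.26 * 1.07072 = 599.9 units

599.9 units


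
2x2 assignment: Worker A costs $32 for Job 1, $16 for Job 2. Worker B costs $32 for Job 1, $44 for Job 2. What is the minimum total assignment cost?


Option 1: A->1 + B->2 = $32 + $44 = $76
Option 2: A->2 + B->1 = $16 + $32 = $48
Min cost = min($76, $48) = $48

$48


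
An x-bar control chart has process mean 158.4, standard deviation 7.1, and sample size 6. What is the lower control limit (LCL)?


LCL = 158.4 - 3 * 7.1 / sqrt(6)

149.7


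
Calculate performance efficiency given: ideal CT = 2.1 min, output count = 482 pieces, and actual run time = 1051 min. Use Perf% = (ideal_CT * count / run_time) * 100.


Formula: Performance = (Ideal CT * Total Count) / Run Time * 100
Ideal output time = 2.1 * 482 = 1012.2 min
Performance = 1012.2 / 1051 * 100 = 96.3%

96.3%


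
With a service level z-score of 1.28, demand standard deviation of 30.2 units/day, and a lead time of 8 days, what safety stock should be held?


Formula: SS = z * sigma_d * sqrt(LT)
sqrt(LT) = sqrt(8) = 2.8284
SS = 1.28 * 30.2 * 2.8284
SS = 109.3 units

109.3 units


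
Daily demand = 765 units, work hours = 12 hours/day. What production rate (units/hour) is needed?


Formula: Production Rate = Daily Demand / Available Hours
Rate = 765 units/day / 12 hours/day
Rate = 63.8 units/hour

63.8 units/hour


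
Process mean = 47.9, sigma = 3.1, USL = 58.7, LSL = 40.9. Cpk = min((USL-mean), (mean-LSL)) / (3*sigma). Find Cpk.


Cpu = (58.7 - 47.9) / (3 * 3.1) = 1.16
Cpl = (47.9 - 40.9) / (3 * 3.1) = 0.75
Cpk = min(1.16, 0.75) = 0.75

0.75


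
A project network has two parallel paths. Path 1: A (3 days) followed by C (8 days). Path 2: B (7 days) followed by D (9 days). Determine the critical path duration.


Path 1 = 3 + 8 = 11 days
Path 2 = 7 + 9 = 16 days
Duration = max(11, 16) = 16 days

16 days


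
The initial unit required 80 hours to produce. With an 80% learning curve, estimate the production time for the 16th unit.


Formula: T_n = T_1 * (learning_rate)^(log2(n)) where learning_rate = rate/100
Doublings = log2(16) = 4
T_n = 80 * 0.8^4
T_n = 80 * 0.4096 = 32.8 hours

32.8 hours


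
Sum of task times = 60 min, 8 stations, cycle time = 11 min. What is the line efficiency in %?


Formula: Efficiency = Sum of Task Times / (N_stations * CT) * 100
Total station capacity = 8 stations * 11 min = 88 min
Efficiency = 60 / 88 * 100 = 68.2%

68.2%


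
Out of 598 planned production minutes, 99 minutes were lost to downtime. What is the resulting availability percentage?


Formula: Availability = (Planned Time - Downtime) / Planned Time * 100
Uptime = 598 - 99 = 499 min
Availability = 499 / 598 * 100 = 83.4%

83.4%


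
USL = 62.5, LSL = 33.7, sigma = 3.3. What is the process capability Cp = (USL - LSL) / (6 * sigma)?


Cp = (62.5 - 33.7) / (6 * 3.3)

1.45


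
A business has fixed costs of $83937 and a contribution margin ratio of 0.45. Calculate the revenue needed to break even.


Formula: BER = Fixed Costs / Contribution Margin Ratio
BER = $83937 / 0.45
BER = $186526.67 (to the nearest cent)

$186526.67


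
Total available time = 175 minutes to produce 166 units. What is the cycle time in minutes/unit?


Formula: CT = Available Time / Number of Units
CT = 175 min / 166 units
CT = 1.05 min/unit

1.05 min/unit


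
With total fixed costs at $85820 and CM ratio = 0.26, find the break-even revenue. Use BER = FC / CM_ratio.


Formula: BER = Fixed Costs / Contribution Margin Ratio
BER = $85820 / 0.26
BER = $330076.92 (to the nearest cent)

$330076.92


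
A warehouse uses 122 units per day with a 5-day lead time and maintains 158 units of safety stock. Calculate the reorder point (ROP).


Formula: ROP = (Daily Demand * Lead Time) + Safety Stock
Demand during lead time = 122 * 5 = 610 units
ROP = 610 + 158 = 768 units

768 units


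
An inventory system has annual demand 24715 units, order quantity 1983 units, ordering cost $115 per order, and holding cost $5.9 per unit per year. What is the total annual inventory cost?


TC = 24715/1983 * 115 + 1983/2 * 5.9

$7283.15


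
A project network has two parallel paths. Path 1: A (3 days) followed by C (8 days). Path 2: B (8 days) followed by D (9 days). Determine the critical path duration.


Path 1 = 3 + 8 = 11 days
Path 2 = 8 + 9 = 17 days
Duration = max(11, 17) = 17 days

17 days


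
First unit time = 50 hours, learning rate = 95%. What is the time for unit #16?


Formula: T_n = T_1 * (learning_rate)^(log2(n)) where learning_rate = rate/100
Doublings = log2(16) = 4
T_n = 50 * 0.95^4
T_n = 50 * 0.8145 = 40.7 hours

40.7 hours


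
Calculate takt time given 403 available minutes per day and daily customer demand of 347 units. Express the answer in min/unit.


Formula: Takt Time = Available Production Time / Customer Demand
Takt = 403 min/day / 347 units/day
Takt = 1.16 min/unit

1.16 min/unit


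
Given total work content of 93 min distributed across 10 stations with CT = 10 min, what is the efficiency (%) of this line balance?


Formula: Efficiency = Sum of Task Times / (N_stations * CT) * 100
Total station capacity = 10 stations * 10 min = 100 min
Efficiency = 93 / 100 * 100 = 93.0%

93.0%


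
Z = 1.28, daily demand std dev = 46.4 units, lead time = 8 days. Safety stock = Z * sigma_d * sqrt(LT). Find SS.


Formula: SS = z * sigma_d * sqrt(LT)
sqrt(LT) = sqrt(8) = 2.8284
SS = 1.28 * 46.4 * 2.8284
SS = 168.0 units

168.0 units


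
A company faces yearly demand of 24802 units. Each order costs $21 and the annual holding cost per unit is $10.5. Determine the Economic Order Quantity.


Formula: EOQ = sqrt(2 * D * S / H)
Numerator: 2 * 24802 * 21 = 1041684
2DS/H = 1041684 / 10.5 = 99208.0
EOQ = sqrt(99208.0) = 315.0 units

315.0 units


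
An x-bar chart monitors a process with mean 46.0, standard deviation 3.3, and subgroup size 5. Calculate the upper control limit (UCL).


UCL = 46.0 + 3 * 3.3 / sqrt(5)

50.43


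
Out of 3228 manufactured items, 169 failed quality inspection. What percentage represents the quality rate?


Formula: Quality Rate = Good Pieces / Total Pieces * 100
Good pieces = 3228 - 169 = 3059
QR = 3059 / 3228 * 100 = 94.8%

94.8%


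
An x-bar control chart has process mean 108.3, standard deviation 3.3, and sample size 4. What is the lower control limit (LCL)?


LCL = 108.3 - 3 * 3.3 / sqrt(4)

103.35


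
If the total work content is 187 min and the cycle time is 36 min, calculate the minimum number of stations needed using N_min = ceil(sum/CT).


Formula: N_min = ceil(Sum of Task Times / Cycle Time)
N_min = ceil(187 min / 36 min) = ceil(5.1944)
N_min = 6 stations

6


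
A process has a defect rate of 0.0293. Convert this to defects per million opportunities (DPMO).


DPMO = defect_rate * 1000000 = 0.0293 * 1000000

29300


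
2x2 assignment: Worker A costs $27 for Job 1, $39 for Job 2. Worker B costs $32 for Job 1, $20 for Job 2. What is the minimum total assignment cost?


Option 1: A->1 + B->2 = $27 + $20 = $47
Option 2: A->2 + B->1 = $39 + $32 = $71
Min cost = min($47, $71) = $47

$47


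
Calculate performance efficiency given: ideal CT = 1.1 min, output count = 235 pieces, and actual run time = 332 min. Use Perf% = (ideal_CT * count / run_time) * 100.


Formula: Performance = (Ideal CT * Total Count) / Run Time * 100
Ideal output time = 1.1 * 235 = 258.5 min
Performance = 258.5 / 332 * 100 = 77.9%

77.9%


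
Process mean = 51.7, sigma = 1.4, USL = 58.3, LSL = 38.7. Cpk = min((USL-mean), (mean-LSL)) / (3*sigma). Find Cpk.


Cpu = (58.3 - 51.7) / (3 * 1.4) = 1.57
Cpl = (51.7 - 38.7) / (3 * 1.4) = 3.1
Cpk = min(1.57, 3.1) = 1.57

1.57


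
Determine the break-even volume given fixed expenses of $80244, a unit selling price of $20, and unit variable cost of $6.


Formula: BEQ = Fixed Costs / (Price - Variable Cost)
Contribution margin = $20 - $6 = $14/unit
BEQ = ceil($80244 / $14/unit) = ceil(5731.71) = 5732 units

5732 units


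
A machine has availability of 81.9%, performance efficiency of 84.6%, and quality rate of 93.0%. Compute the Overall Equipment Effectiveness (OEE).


Formula: OEE = Availability * Performance * Quality / 10000
A * P = 81.9% * 84.6% / 100 = 69.29%
OEE = 69.29% * 93.0% / 100 = 64.4%

64.4%


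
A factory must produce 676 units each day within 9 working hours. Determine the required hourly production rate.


Formula: Production Rate = Daily Demand / Available Hours
Rate = 676 units/day / 9 hours/day
Rate = 75.1 units/hour

75.1 units/hour


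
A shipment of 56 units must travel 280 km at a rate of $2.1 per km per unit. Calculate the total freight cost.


TC = dist * cost * units = 280 * 2.1 * 56 = $32928.00

$32928.00


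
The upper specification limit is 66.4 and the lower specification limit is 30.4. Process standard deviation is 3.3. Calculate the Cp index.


Cp = (66.4 - 30.4) / (6 * 3.3)

1.82


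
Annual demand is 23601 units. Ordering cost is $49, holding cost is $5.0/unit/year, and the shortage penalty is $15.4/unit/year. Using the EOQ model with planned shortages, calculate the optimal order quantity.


Formula: EOQ* = sqrt(2DS/H) * sqrt((H+P)/P)
Base EOQ = sqrt(2*23601*49/5.0) = 680.13 units
Correction = sqrt((5.0+15.4)/15.4) = 1.15095
EOQ* = 680.13 * 1.15095 = 782.8 units

782.8 units


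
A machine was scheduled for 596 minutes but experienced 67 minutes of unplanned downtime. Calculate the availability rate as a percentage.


Formula: Availability = (Planned Time - Downtime) / Planned Time * 100
Uptime = 596 - 67 = 529 min
Availability = 529 / 596 * 100 = 88.8%

88.8%


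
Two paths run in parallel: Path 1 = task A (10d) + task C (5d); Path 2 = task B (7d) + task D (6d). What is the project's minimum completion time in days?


Path 1 = 10 + 5 = 15 days
Path 2 = 7 + 6 = 13 days
Duration = max(15, 13) = 15 days

15 days


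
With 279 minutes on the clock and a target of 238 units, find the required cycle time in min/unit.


Formula: CT = Available Time / Number of Units
CT = 279 min / 238 units
CT = 1.17 min/unit

1.17 min/unit


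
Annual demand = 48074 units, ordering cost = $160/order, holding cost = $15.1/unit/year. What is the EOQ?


Formula: EOQ = sqrt(2 * D * S / H)
Numerator: 2 * 48074 * 160 = 15383680
2DS/H = 15383680 / 15.1 = 1018786.8
EOQ = sqrt(1018786.8) = 1009.3 units

1009.3 units


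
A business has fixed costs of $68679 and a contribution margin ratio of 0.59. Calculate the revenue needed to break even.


Formula: BER = Fixed Costs / Contribution Margin Ratio
BER = $68679 / 0.59
BER = $116405.08 (to the nearest cent)

$116405.08


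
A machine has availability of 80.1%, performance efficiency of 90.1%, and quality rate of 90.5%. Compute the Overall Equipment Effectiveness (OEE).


Formula: OEE = Availability * Performance * Quality / 10000
A * P = 80.1% * 90.1% / 100 = 72.17%
OEE = 72.17% * 90.5% / 100 = 65.3%

65.3%


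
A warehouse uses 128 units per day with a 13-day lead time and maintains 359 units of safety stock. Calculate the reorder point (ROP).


Formula: ROP = (Daily Demand * Lead Time) + Safety Stock
Demand during lead time = 128 * 13 = 1664 units
ROP = 1664 + 359 = 2023 units

2023 units


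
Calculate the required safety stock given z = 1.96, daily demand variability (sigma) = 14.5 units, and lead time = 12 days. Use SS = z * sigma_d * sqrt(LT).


Formula: SS = z * sigma_d * sqrt(LT)
sqrt(LT) = sqrt(12) = 3.4641
SS = 1.96 * 14.5 * 3.4641
SS = 98.4 units

98.4 units


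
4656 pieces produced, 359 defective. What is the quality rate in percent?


Formula: Quality Rate = Good Pieces / Total Pieces * 100
Good pieces = 4656 - 359 = 4297
QR = 4297 / 4656 * 100 = 92.3%

92.3%


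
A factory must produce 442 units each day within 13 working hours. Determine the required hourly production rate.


Formula: Production Rate = Daily Demand / Available Hours
Rate = 442 units/day / 13 hours/day
Rate = 34.0 units/hour

34.0 units/hour


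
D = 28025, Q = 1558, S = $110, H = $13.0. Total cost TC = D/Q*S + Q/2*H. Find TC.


TC = 28025/1558 * 110 + 1558/2 * 13.0

$12105.66


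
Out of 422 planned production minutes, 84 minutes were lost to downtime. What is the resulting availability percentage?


Formula: Availability = (Planned Time - Downtime) / Planned Time * 100
Uptime = 422 - 84 = 338 min
Availability = 338 / 422 * 100 = 80.1%

80.1%


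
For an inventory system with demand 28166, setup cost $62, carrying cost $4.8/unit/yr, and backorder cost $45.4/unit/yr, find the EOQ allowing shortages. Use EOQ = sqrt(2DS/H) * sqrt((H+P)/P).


Formula: EOQ* = sqrt(2DS/H) * sqrt((H+P)/P)
Base EOQ = sqrt(2*28166*62/4.8) = 853.01 units
Correction = sqrt((4.8+45.4)/45.4) = 1.05154
EOQ* = 853.01 * 1.05154 = 897.0 units

897.0 units


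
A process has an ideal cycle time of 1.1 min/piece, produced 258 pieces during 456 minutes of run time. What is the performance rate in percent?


Formula: Performance = (Ideal CT * Total Count) / Run Time * 100
Ideal output time = 1.1 * 258 = 283.8 min
Performance = 283.8 / 456 * 100 = 62.2%

62.2%


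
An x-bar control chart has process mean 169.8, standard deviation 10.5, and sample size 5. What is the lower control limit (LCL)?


LCL = 169.8 - 3 * 10.5 / sqrt(5)

155.71


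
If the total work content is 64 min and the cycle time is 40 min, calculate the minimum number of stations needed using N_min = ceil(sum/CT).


Formula: N_min = ceil(Sum of Task Times / Cycle Time)
N_min = ceil(64 min / 40 min) = ceil(1.6)
N_min = 2 stations

2


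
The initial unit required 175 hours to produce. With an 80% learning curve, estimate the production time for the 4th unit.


Formula: T_n = T_1 * (learning_rate)^(log2(n)) where learning_rate = rate/100
Doublings = log2(4) = 2
T_n = 175 * 0.8^2
T_n = 175 * 0.64 = 112.0 hours

112.0 hours


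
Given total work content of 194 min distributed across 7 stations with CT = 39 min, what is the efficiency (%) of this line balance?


Formula: Efficiency = Sum of Task Times / (N_stations * CT) * 100
Total station capacity = 7 stations * 39 min = 273 min
Efficiency = 194 / 273 * 100 = 71.1%

71.1%


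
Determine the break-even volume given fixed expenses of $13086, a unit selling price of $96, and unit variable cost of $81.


Formula: BEQ = Fixed Costs / (Price - Variable Cost)
Contribution margin = $96 - $81 = $15/unit
BEQ = ceil($13086 / $15/unit) = ceil(872.4) = 873 units

873 units


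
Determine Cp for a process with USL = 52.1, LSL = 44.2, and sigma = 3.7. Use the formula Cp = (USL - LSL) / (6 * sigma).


Cp = (52.1 - 44.2) / (6 * 3.7)

0.36


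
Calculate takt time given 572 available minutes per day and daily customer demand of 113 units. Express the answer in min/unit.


Formula: Takt Time = Available Production Time / Customer Demand
Takt = 572 min/day / 113 units/day
Takt = 5.06 min/unit

5.06 min/unit


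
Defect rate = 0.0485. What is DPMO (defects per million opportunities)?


DPMO = defect_rate * 1000000 = 0.0485 * 1000000

48500


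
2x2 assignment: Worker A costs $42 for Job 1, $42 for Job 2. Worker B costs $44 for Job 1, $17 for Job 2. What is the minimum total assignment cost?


Option 1: A->1 + B->2 = $42 + $17 = $59
Option 2: A->2 + B->1 = $42 + $44 = $86
Min cost = min($59, $86) = $59

$59


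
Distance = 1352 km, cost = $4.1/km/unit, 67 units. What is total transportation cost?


TC = dist * cost * units = 1352 * 4.1 * 67 = $371394.40

$371394.40


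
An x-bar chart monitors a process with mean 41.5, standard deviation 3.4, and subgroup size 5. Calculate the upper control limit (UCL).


UCL = 41.5 + 3 * 3.4 / sqrt(5)

46.06


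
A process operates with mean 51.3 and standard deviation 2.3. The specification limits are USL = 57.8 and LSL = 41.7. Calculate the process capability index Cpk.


Cpu = (57.8 - 51.3) / (3 * 2.3) = 0.94
Cpl = (51.3 - 41.7) / (3 * 2.3) = 1.39
Cpk = min(0.94, 1.39) = 0.94

0.94


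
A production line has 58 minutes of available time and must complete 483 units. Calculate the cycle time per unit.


Formula: CT = Available Time / Number of Units
CT = 58 min / 483 units
CT = 0.12 min/unit

0.12 min/unit


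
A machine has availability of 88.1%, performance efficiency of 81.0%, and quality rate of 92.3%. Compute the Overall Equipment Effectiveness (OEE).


Formula: OEE = Availability * Performance * Quality / 10000
A * P = 88.1% * 81.0% / 100 = 71.36%
OEE = 71.36% * 92.3% / 100 = 65.9%

65.9%


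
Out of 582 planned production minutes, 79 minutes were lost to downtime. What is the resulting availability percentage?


Formula: Availability = (Planned Time - Downtime) / Planned Time * 100
Uptime = 582 - 79 = 503 min
Availability = 503 / 582 * 100 = 86.4%

86.4%


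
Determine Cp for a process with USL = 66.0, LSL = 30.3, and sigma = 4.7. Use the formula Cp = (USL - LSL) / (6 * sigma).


Cp = (66.0 - 30.3) / (6 * 4.7)

1.27


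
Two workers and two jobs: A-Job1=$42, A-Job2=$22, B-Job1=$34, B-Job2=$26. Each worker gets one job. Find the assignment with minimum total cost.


Option 1: A->1 + B->2 = $42 + $26 = $68
Option 2: A->2 + B->1 = $22 + $34 = $56
Min cost = min($68, $56) = $56

$56


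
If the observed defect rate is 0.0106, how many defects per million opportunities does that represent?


DPMO = defect_rate * 1000000 = 0.0106 * 1000000

10600


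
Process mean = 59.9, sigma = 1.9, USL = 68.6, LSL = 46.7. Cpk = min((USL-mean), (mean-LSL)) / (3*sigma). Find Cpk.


Cpu = (68.6 - 59.9) / (3 * 1.9) = 1.53
Cpl = (59.9 - 46.7) / (3 * 1.9) = 2.32
Cpk = min(1.53, 2.32) = 1.53

1.53


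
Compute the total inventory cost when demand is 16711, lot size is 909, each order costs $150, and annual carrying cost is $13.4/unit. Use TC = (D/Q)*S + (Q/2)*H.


TC = 16711/909 * 150 + 909/2 * 13.4

$8847.89


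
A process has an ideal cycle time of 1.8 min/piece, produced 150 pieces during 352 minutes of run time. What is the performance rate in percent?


Formula: Performance = (Ideal CT * Total Count) / Run Time * 100
Ideal output time = 1.8 * 150 = 270.0 min
Performance = 270.0 / 352 * 100 = 76.7%

76.7%


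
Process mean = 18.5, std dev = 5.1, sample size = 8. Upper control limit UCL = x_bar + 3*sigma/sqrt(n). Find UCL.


UCL = 18.5 + 3 * 5.1 / sqrt(8)

23.91


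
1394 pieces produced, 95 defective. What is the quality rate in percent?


Formula: Quality Rate = Good Pieces / Total Pieces * 100
Good pieces = 1394 - 95 = 1299
QR = 1299 / 1394 * 100 = 93.2%

93.2%


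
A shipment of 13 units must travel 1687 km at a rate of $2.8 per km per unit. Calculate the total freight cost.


TC = dist * cost * units = 1687 * 2.8 * 13 = $61406.80

$61406.80


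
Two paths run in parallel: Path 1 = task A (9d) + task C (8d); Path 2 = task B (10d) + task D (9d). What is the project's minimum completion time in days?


Path 1 = 9 + 8 = 17 days
Path 2 = 10 + 9 = 19 days
Duration = max(17, 19) = 19 days

19 days


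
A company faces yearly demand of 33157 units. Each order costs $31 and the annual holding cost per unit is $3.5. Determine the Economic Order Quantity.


Formula: EOQ = sqrt(2 * D * S / H)
Numerator: 2 * 33157 * 31 = 2055734
2DS/H = 2055734 / 3.5 = 587352.6
EOQ = sqrt(587352.6) = 766.4 units

766.4 units


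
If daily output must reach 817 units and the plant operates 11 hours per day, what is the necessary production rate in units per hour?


Formula: Production Rate = Daily Demand / Available Hours
Rate = 817 units/day / 11 hours/day
Rate = 74.3 units/hour

74.3 units/hour


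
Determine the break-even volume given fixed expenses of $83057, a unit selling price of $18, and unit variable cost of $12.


Formula: BEQ = Fixed Costs / (Price - Variable Cost)
Contribution margin = $18 - $12 = $6/unit
BEQ = ceil($83057 / $6/unit) = ceil(13842.83) = 13843 units

13843 units


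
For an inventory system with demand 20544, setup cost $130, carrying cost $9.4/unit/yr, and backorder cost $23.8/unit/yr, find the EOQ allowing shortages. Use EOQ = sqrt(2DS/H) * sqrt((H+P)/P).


Formula: EOQ* = sqrt(2DS/H) * sqrt((H+P)/P)
Base EOQ = sqrt(2*20544*130/9.4) = 753.82 units
Correction = sqrt((9.4+23.8)/23.8) = 1.18108
EOQ* = 753.82 * 1.18108 = 890.3 units

890.3 units


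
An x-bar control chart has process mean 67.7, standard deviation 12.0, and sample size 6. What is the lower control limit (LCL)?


LCL = 67.7 - 3 * 12.0 / sqrt(6)

53.0


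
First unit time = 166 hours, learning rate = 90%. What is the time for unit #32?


Formula: T_n = T_1 * (learning_rate)^(log2(n)) where learning_rate = rate/100
Doublings = log2(32) = 5
T_n = 166 * 0.9^5
T_n = 166 * 0.5905 = 98.0 hours

98.0 hours


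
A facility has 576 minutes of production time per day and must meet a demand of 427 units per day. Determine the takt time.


Formula: Takt Time = Available Production Time / Customer Demand
Takt = 576 min/day / 427 units/day
Takt = 1.35 min/unit

1.35 min/unit


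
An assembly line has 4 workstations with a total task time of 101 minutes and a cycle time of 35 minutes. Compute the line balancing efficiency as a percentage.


Formula: Efficiency = Sum of Task Times / (N_stations * CT) * 100
Total station capacity = 4 stations * 35 min = 140 min
Efficiency = 101 / 140 * 100 = 72.1%

72.1%


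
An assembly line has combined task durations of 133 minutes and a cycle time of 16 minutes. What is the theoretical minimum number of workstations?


Formula: N_min = ceil(Sum of Task Times / Cycle Time)
N_min = ceil(133 min / 16 min) = ceil(8.3125)
N_min = 9 stations

9


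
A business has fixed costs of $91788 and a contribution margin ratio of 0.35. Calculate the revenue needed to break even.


Formula: BER = Fixed Costs / Contribution Margin Ratio
BER = $91788 / 0.35
BER = $262251.43 (to the nearest cent)

$262251.43
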